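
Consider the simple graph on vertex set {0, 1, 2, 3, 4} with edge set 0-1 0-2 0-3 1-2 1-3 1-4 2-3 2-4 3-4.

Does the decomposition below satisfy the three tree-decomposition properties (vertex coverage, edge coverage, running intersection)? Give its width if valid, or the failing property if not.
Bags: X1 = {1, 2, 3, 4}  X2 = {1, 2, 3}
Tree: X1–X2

A tree decomposition must satisfy three properties: every vertex lies in some bag; for every edge, both endpoints lie together in some bag; and for every vertex, the bags containing it form a connected subtree. Here vertex 0 appears in no bag, so the decomposition is invalid.

No — vertex 0 appears in no bag.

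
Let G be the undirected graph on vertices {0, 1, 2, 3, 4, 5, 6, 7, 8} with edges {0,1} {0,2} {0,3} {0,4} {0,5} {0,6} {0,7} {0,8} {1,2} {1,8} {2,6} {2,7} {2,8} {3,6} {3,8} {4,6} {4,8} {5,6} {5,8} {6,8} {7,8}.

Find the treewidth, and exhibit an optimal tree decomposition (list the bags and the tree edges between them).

Each bag holds 4 vertices, so the decomposition has width 3, which upper-bounds the treewidth. Conversely, {0, 1, 2, 8} is a clique of size 4, and the vertices of any clique must share a bag in every tree decomposition; so some bag has ≥ 4 vertices and tw(G) ≥ 3. Combining the bounds, tw(G) = 3.

Treewidth 3.
One such decomposition:
Bags: B1 = {0, 2, 7, 8}  B2 = {0, 2, 6, 8}  B3 = {0, 4, 6, 8}  B4 = {0, 5, 6, 8}  B5 = {0, 1, 2, 8}  B6 = {0, 3, 6, 8}
Tree: B1–B2, B2–B3, B2–B4, B1–B5, B3–B6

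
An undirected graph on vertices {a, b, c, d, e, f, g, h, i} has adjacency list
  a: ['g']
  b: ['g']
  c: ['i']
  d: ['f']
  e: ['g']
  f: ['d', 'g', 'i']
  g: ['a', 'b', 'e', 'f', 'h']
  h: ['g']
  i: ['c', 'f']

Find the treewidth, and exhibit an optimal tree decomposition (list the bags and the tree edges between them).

The largest bag has 2 vertices, giving width 1; this decomposition certifies tw(G) ≤ 1. Any graph with an edge has treewidth ≥ 1, and G has the edge g–f. Therefore the treewidth is 1.

Treewidth 1.
One such decomposition:
Bags: B1 = {f, g}  B2 = {f, i}  B3 = {d, f}  B4 = {c, i}  B5 = {a, g}  B6 = {b, g}  B7 = {e, g}  B8 = {g, h}
Tree: B1–B2, B1–B3, B2–B4, B1–B5, B1–B6, B5–B7, B6–B8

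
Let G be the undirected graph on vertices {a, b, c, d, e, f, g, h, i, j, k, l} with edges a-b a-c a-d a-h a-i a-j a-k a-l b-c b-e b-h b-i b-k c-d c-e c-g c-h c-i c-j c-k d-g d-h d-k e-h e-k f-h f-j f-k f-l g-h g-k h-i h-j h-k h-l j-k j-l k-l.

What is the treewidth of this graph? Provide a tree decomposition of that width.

The largest bag has 5 vertices, giving width 4; this decomposition certifies tw(G) ≤ 4. On the other hand G contains the 5-clique {c, d, g, h, k}. A clique must lie in a single bag of any decomposition, so no decomposition can have width below 4. Hence tw(G) = 4 exactly.

Treewidth 4.
One optimal decomposition is:
Bags: B1 = {a, c, h, j, k}  B2 = {a, h, j, k, l}  B3 = {a, c, d, h, k}  B4 = {a, b, c, h, k}  B5 = {a, b, c, h, i}  B6 = {b, c, e, h, k}  B7 = {c, d, g, h, k}  B8 = {f, h, j, k, l}
Tree: B1–B2, B1–B3, B3–B4, B4–B5, B4–B6, B3–B7, B2–B8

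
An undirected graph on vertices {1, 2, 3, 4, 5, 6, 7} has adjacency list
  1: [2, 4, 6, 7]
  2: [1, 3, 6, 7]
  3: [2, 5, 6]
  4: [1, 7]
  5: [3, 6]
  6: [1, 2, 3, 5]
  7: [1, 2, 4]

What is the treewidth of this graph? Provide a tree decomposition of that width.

Treewidth 2.
One such decomposition:
Bags: B1 = {1, 2, 6}  B2 = {2, 3, 6}  B3 = {1, 2, 7}  B4 = {1, 4, 7}  B5 = {3, 5, 6}
Tree: B1–B2, B1–B3, B3–B4, B2–B5

The largest bag has 3 vertices, giving width 2; this decomposition certifies tw(G) ≤ 2. On the other hand G contains the 3-clique {1, 2, 6}. A clique must lie in a single bag of any decomposition, so no decomposition can have width below 2. Therefore the treewidth is 2.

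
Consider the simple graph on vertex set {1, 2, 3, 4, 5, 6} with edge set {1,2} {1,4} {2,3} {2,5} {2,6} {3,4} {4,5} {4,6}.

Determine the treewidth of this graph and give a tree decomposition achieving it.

Treewidth 2.
One optimal decomposition is:
Bags: B1 = {2, 4, 6}  B2 = {2, 3, 4}  B3 = {1, 2, 4}  B4 = {2, 4, 5}
Tree: B1–B2, B2–B3, B3–B4

The largest bag has 3 vertices, giving width 2; this decomposition certifies tw(G) ≤ 2. Since 2–6–4–3–2 is a cycle in G, G is not acyclic. Forests are exactly the graphs of treewidth ≤ 1, so tw(G) ≥ 2. Therefore the treewidth is 2.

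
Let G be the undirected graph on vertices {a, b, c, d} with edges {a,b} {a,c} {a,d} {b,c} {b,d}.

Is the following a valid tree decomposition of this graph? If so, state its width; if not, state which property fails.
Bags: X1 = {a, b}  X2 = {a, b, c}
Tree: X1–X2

A tree decomposition must satisfy three properties: every vertex lies in some bag; for every edge, both endpoints lie together in some bag; and for every vertex, the bags containing it form a connected subtree. Here vertex d appears in no bag, so the decomposition is invalid.

No — vertex d appears in no bag.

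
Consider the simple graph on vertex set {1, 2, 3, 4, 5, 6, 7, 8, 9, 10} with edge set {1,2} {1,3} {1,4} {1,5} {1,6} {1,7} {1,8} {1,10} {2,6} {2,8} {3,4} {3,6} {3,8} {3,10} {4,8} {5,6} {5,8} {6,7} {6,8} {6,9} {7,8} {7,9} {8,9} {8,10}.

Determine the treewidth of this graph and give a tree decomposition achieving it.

Every bag has size at most 4, so the width is 4 − 1 = 3 and tw(G) ≤ 3. On the other hand G contains the 4-clique {1, 3, 8, 10}. A clique must lie in a single bag of any decomposition, so no decomposition can have width below 3. Combining the bounds, tw(G) = 3.

Treewidth 3.
One optimal decomposition is:
Bags: B1 = {1, 3, 6, 8}  B2 = {1, 3, 8, 10}  B3 = {1, 5, 6, 8}  B4 = {1, 3, 4, 8}  B5 = {1, 6, 7, 8}  B6 = {1, 2, 6, 8}  B7 = {6, 7, 8, 9}
Tree: B1–B2, B1–B3, B1–B4, B3–B5, B1–B6, B5–B7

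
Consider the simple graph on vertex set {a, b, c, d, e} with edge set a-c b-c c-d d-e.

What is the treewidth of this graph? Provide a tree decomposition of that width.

Treewidth 1.
One such decomposition:
Bags: B1 = {a, c}  B2 = {c, d}  B3 = {b, c}  B4 = {d, e}
Tree: B1–B2, B1–B3, B2–B4

Every bag has size at most 2, so the width is 2 − 1 = 1 and tw(G) ≤ 1. Since G has at least one edge (e.g. c–a), it is not an edgeless graph, so tw(G) ≥ 1. The upper and lower bounds meet at 1, so that is the treewidth.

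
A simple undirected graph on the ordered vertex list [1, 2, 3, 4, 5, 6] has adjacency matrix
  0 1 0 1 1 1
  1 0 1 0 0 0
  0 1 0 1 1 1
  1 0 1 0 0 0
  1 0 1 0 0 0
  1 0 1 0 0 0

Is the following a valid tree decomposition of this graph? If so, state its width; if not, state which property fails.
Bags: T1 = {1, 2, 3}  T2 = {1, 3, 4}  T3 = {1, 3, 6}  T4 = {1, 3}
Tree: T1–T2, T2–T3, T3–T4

No — vertex 5 appears in no bag.

A tree decomposition must satisfy three properties: every vertex lies in some bag; for every edge, both endpoints lie together in some bag; and for every vertex, the bags containing it form a connected subtree. Here vertex 5 appears in no bag, so the decomposition is invalid.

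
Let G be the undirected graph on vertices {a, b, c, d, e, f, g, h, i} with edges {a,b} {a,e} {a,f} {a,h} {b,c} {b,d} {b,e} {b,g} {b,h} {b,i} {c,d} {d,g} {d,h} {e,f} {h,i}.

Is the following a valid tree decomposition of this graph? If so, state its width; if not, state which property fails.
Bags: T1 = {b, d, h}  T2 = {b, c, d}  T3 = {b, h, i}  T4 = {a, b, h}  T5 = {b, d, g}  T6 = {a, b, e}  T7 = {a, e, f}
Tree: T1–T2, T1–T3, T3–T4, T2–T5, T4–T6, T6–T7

Vertex coverage: the bags together contain {a, b, c, d, e, f, g, h, i}, the full vertex set. Edge coverage: each edge of G has both endpoints in at least one bag. Running intersection: for every vertex, the bags containing it form a connected subtree. All three properties hold, so this is a valid tree decomposition of width max|bag| − 1 = 2, and hence tw(G) ≤ 2.

Yes; width 2.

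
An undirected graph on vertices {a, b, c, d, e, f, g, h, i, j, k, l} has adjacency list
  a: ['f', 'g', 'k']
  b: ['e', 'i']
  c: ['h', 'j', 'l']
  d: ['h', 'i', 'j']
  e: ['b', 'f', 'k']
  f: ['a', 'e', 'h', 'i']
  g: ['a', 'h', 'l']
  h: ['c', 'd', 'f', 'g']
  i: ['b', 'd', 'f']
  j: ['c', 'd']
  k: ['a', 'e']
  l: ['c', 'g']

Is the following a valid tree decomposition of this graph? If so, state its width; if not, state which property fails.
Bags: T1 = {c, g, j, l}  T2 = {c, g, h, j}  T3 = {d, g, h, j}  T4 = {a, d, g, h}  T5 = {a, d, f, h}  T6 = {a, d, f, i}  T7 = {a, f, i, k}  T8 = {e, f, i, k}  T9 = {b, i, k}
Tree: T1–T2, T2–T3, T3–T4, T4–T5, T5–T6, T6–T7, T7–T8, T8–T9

No — edge (e,b) lies in no bag.

A tree decomposition must satisfy three properties: every vertex lies in some bag; for every edge, both endpoints lie together in some bag; and for every vertex, the bags containing it form a connected subtree. Here edge (e,b) lies in no bag, so the decomposition is invalid.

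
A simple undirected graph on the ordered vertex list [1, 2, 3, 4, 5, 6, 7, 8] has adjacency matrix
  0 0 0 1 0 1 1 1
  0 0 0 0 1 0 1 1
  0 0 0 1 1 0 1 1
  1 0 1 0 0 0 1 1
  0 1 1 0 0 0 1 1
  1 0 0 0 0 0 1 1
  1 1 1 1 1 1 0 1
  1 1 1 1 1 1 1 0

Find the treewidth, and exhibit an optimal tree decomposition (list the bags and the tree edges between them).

Every bag has size at most 4, so the width is 4 − 1 = 3 and tw(G) ≤ 3. On the other hand G contains the 4-clique {1, 4, 7, 8}. A clique must lie in a single bag of any decomposition, so no decomposition can have width below 3. Therefore the treewidth is 3.

Treewidth 3.
One such decomposition:
Bags: B1 = {3, 4, 7, 8}  B2 = {3, 5, 7, 8}  B3 = {2, 5, 7, 8}  B4 = {1, 4, 7, 8}  B5 = {1, 6, 7, 8}
Tree: B1–B2, B2–B3, B1–B4, B4–B5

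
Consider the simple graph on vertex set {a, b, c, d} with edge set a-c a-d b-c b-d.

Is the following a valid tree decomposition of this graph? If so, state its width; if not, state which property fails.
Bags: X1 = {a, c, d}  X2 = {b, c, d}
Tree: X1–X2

Vertex coverage: the bags together contain {a, b, c, d}, the full vertex set. Edge coverage: each edge of G has both endpoints in at least one bag. Running intersection: for every vertex, the bags containing it form a connected subtree. All three properties hold, so this is a valid tree decomposition of width max|bag| − 1 = 2, and hence tw(G) ≤ 2.

Yes; width 2.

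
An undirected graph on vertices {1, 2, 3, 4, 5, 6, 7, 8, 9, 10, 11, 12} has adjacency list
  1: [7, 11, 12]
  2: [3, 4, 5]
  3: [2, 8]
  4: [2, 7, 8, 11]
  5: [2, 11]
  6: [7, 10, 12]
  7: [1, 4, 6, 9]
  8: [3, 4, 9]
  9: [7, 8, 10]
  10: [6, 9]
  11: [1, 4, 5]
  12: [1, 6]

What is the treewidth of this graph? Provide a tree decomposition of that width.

The largest bag has 4 vertices, giving width 3; this decomposition certifies tw(G) ≤ 3. For the lower bound: the 4 vertex sets {2,3,5}, {11}, {4}, {1,7,8,9} are disjoint, each induces a connected subgraph, and every pair is joined by at least one edge of G. Contracting each set to a single vertex therefore yields K_{4} as a minor, and since treewidth is minor-monotone, tw(G) ≥ tw(K_{4}) = 3. Combining the bounds, tw(G) = 3.

Treewidth 3.
One such decomposition:
Bags: B1 = {2, 3, 5, 11}  B2 = {2, 3, 4, 11}  B3 = {3, 4, 8, 11}  B4 = {1, 4, 8, 11}  B5 = {1, 4, 7, 8}  B6 = {1, 7, 8, 9}  B7 = {1, 7, 9, 12}  B8 = {6, 7, 9, 12}  B9 = {6, 9, 10, 12}
Tree: B1–B2, B2–B3, B3–B4, B4–B5, B5–B6, B6–B7, B7–B8, B8–B9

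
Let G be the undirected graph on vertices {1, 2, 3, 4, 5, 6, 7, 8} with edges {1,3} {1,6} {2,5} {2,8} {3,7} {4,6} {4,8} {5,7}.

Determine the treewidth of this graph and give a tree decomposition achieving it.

The largest bag has 3 vertices, giving width 2; this decomposition certifies tw(G) ≤ 2. Since 2–5–7–3–1–6–4–8–2 is a cycle in G, G is not acyclic. Forests are exactly the graphs of treewidth ≤ 1, so tw(G) ≥ 2. Combining the bounds, tw(G) = 2.

Treewidth 2.
One optimal decomposition is:
Bags: B1 = {2, 5, 7}  B2 = {2, 3, 7}  B3 = {1, 2, 3}  B4 = {1, 2, 6}  B5 = {2, 4, 6}  B6 = {2, 4, 8}
Tree: B1–B2, B2–B3, B3–B4, B4–B5, B5–B6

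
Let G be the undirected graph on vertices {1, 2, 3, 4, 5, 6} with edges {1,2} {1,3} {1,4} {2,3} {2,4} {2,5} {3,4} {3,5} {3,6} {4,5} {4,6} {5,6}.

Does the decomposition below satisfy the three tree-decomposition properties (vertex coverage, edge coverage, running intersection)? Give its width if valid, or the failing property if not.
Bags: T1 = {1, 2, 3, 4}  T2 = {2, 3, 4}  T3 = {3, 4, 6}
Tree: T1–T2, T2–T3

A tree decomposition must satisfy three properties: every vertex lies in some bag; for every edge, both endpoints lie together in some bag; and for every vertex, the bags containing it form a connected subtree. Here vertex 5 appears in no bag, so the decomposition is invalid.

No — vertex 5 appears in no bag.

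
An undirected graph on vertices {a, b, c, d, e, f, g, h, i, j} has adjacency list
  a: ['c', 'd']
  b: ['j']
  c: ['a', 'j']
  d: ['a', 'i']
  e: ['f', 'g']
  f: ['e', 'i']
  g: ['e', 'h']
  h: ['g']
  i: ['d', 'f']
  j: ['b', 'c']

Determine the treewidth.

1

A width-1 tree decomposition is:
Bags: B1 = {g, h}  B2 = {e, g}  B3 = {e, f}  B4 = {f, i}  B5 = {d, i}  B6 = {a, d}  B7 = {a, c}  B8 = {c, j}  B9 = {b, j}
Tree: B1–B2, B2–B3, B3–B4, B4–B5, B5–B6, B6–B7, B7–B8, B8–B9
The largest bag has 2 vertices, giving width 1; this decomposition certifies tw(G) ≤ 1. G has an edge, so its treewidth is at least 1. Combining the bounds, tw(G) = 1.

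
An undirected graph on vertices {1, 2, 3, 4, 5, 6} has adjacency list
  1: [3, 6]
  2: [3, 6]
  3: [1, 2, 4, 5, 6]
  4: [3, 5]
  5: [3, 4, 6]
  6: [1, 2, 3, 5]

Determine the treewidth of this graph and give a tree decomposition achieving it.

Treewidth 2.
One optimal decomposition is:
Bags: B1 = {3, 5, 6}  B2 = {1, 3, 6}  B3 = {3, 4, 5}  B4 = {2, 3, 6}
Tree: B1–B2, B1–B3, B1–B4

Each bag holds 3 vertices, so the decomposition has width 2, which upper-bounds the treewidth. For the lower bound, the 3 vertices {3, 4, 5} are pairwise adjacent, and any tree decomposition puts a clique entirely inside one bag — forcing width ≥ 2. Therefore the treewidth is 2.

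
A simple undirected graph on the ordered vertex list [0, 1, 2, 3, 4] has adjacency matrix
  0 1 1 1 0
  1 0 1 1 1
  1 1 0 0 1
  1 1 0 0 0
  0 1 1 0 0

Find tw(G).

A width-2 tree decomposition is:
Bags: B1 = {1, 2, 4}  B2 = {0, 1, 2}  B3 = {0, 1, 3}
Tree: B1–B2, B2–B3
Every bag has size at most 3, so the width is 3 − 1 = 2 and tw(G) ≤ 2. On the other hand G contains the 3-clique {0, 1, 2}. A clique must lie in a single bag of any decomposition, so no decomposition can have width below 2. Therefore the treewidth is 2.

2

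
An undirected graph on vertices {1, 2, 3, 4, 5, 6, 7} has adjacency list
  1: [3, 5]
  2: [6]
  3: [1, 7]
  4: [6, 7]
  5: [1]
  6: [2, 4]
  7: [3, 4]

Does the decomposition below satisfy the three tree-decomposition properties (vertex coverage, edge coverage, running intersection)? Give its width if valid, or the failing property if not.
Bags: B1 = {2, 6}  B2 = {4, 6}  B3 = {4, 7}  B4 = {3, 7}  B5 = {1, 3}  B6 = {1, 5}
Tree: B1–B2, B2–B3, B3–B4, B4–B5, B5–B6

Yes; width 1.

Checking the three conditions: (i) the bags cover all of {1, 2, 3, 4, 5, 6, 7}; (ii) for each edge, some bag contains both endpoints; (iii) the bags containing any fixed vertex form a subtree. All hold, so the decomposition is valid with width 2 − 1 = 1.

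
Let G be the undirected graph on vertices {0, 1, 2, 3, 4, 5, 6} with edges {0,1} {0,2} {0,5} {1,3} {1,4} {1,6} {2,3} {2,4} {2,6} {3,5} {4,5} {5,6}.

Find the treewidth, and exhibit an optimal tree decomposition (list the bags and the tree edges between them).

Each bag holds 4 vertices, so the decomposition has width 3, which upper-bounds the treewidth. For the lower bound: the 4 vertex sets {2,6}, {1,4}, {5}, {3} are disjoint, each induces a connected subgraph, and every pair is joined by at least one edge of G. Contracting each set to a single vertex therefore yields K_{4} as a minor, and since treewidth is minor-monotone, tw(G) ≥ tw(K_{4}) = 3. The upper and lower bounds meet at 3, so that is the treewidth.

Treewidth 3.
One such decomposition:
Bags: B1 = {1, 2, 5, 6}  B2 = {1, 2, 4, 5}  B3 = {1, 2, 3, 5}  B4 = {0, 1, 2, 5}
Tree: B1–B2, B2–B3, B3–B4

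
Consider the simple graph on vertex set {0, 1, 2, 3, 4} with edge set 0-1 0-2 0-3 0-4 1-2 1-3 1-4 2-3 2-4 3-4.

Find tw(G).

A width-4 tree decomposition is:
Bags: B1 = {0, 1, 2, 3, 4}
Tree: (single bag)
With just one bag of size 5, the width is 5 − 1 = 4, so tw(G) ≤ 4. Conversely, {0, 1, 2, 3, 4} is a clique of size 5, and the vertices of any clique must share a bag in every tree decomposition; so some bag has ≥ 5 vertices and tw(G) ≥ 4. The upper and lower bounds meet at 4, so that is the treewidth.

4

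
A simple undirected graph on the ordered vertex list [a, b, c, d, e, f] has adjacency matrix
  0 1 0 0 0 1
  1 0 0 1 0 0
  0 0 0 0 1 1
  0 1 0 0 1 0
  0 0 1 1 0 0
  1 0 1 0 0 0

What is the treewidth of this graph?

A width-2 tree decomposition is:
Bags: B1 = {a, b, f}  B2 = {b, d, f}  B3 = {d, e, f}  B4 = {c, e, f}
Tree: B1–B2, B2–B3, B3–B4
Every bag has size at most 3, so the width is 3 − 1 = 2 and tw(G) ≤ 2. The edges f–a–b–d–e–c–f form a cycle, so G is not a tree and its treewidth is at least 2. Combining the bounds, tw(G) = 2.

2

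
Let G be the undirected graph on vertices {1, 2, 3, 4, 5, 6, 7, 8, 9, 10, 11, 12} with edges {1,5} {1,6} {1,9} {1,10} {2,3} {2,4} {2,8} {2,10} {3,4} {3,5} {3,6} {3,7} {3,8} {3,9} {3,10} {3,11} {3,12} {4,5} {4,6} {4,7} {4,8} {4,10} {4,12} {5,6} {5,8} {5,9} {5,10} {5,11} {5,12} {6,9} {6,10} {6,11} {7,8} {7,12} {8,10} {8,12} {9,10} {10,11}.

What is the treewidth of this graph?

A width-4 tree decomposition is:
Bags: B1 = {2, 3, 4, 8, 10}  B2 = {3, 4, 5, 8, 10}  B3 = {3, 4, 5, 6, 10}  B4 = {3, 5, 6, 9, 10}  B5 = {1, 5, 6, 9, 10}  B6 = {3, 5, 6, 10, 11}  B7 = {3, 4, 5, 8, 12}  B8 = {3, 4, 7, 8, 12}
Tree: B1–B2, B2–B3, B3–B4, B4–B5, B4–B6, B2–B7, B7–B8
The largest bag has 5 vertices, giving width 4; this decomposition certifies tw(G) ≤ 4. For the lower bound, the 5 vertices {1, 5, 6, 9, 10} are pairwise adjacent, and any tree decomposition puts a clique entirely inside one bag — forcing width ≥ 4. Combining the bounds, tw(G) = 4.

4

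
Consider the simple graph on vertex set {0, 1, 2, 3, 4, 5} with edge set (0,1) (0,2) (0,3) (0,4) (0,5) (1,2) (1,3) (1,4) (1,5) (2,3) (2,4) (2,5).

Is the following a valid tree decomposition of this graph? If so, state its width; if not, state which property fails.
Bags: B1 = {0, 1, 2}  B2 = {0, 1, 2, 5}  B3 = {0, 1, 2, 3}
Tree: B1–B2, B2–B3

A tree decomposition must satisfy three properties: every vertex lies in some bag; for every edge, both endpoints lie together in some bag; and for every vertex, the bags containing it form a connected subtree. Here vertex 4 appears in no bag, so the decomposition is invalid.

No — vertex 4 appears in no bag.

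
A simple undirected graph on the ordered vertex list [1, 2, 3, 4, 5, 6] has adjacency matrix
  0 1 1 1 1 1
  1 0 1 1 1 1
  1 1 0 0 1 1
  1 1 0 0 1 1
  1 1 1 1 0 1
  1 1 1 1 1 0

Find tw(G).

4

A width-4 tree decomposition is:
Bags: B1 = {1, 2, 3, 5, 6}  B2 = {1, 2, 4, 5, 6}
Tree: B1–B2
The largest bag has 5 vertices, giving width 4; this decomposition certifies tw(G) ≤ 4. On the other hand G contains the 5-clique {1, 2, 3, 5, 6}. A clique must lie in a single bag of any decomposition, so no decomposition can have width below 4. Hence tw(G) = 4 exactly.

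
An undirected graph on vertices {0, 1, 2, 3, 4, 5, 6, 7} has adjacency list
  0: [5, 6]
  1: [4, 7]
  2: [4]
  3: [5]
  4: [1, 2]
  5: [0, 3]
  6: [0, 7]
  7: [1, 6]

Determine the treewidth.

A width-1 tree decomposition is:
Bags: B1 = {3, 5}  B2 = {0, 5}  B3 = {0, 6}  B4 = {6, 7}  B5 = {1, 7}  B6 = {1, 4}  B7 = {2, 4}
Tree: B1–B2, B2–B3, B3–B4, B4–B5, B5–B6, B6–B7
The largest bag has 2 vertices, giving width 1; this decomposition certifies tw(G) ≤ 1. Any graph with an edge has treewidth ≥ 1, and G has the edge 3–5. The upper and lower bounds meet at 1, so that is the treewidth.

1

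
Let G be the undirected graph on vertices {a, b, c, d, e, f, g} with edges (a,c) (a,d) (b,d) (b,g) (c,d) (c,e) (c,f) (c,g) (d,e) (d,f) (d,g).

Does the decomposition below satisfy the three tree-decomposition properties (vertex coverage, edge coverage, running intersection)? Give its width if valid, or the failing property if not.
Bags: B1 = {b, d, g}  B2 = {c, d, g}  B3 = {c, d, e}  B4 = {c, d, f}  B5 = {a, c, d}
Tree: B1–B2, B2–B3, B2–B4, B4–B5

Vertex coverage: the bags together contain {a, b, c, d, e, f, g}, the full vertex set. Edge coverage: each edge of G has both endpoints in at least one bag. Running intersection: for every vertex, the bags containing it form a connected subtree. All three properties hold, so this is a valid tree decomposition of width max|bag| − 1 = 2, and hence tw(G) ≤ 2.

Yes; width 2.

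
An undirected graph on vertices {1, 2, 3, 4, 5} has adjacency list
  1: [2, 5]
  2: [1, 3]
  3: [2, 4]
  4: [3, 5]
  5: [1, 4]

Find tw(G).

A width-2 tree decomposition is:
Bags: B1 = {1, 2, 5}  B2 = {2, 4, 5}  B3 = {2, 3, 4}
Tree: B1–B2, B2–B3
The largest bag has 3 vertices, giving width 2; this decomposition certifies tw(G) ≤ 2. Since 2–1–5–4–3–2 is a cycle in G, G is not acyclic. Forests are exactly the graphs of treewidth ≤ 1, so tw(G) ≥ 2. The upper and lower bounds meet at 2, so that is the treewidth.

2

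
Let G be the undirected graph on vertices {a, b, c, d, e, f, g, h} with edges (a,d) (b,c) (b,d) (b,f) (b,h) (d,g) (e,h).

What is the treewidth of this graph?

A width-1 tree decomposition is:
Bags: B1 = {b, h}  B2 = {b, c}  B3 = {b, d}  B4 = {d, g}  B5 = {e, h}  B6 = {a, d}  B7 = {b, f}
Tree: B1–B2, B1–B3, B3–B4, B1–B5, B3–B6, B1–B7
Every bag has size at most 2, so the width is 2 − 1 = 1 and tw(G) ≤ 1. Any graph with an edge has treewidth ≥ 1, and G has the edge b–h. Combining the bounds, tw(G) = 1.

1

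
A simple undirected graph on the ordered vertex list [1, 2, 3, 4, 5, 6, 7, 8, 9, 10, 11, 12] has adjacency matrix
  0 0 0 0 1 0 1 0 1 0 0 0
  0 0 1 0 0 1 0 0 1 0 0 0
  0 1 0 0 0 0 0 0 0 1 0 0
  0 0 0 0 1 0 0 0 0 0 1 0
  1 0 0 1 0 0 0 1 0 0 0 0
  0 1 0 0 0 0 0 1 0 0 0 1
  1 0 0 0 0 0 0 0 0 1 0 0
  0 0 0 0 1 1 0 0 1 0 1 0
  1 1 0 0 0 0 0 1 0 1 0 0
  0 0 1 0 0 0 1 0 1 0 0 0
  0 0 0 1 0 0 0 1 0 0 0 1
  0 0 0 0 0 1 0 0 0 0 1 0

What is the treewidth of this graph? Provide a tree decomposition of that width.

Treewidth 3.
Bags: B1 = {4, 5, 11, 12}  B2 = {5, 8, 11, 12}  B3 = {5, 6, 8, 12}  B4 = {1, 5, 6, 8}  B5 = {1, 6, 8, 9}  B6 = {1, 2, 6, 9}  B7 = {1, 2, 7, 9}  B8 = {2, 7, 9, 10}  B9 = {2, 3, 7, 10}
Tree: B1–B2, B2–B3, B3–B4, B4–B5, B5–B6, B6–B7, B7–B8, B8–B9

The largest bag has 4 vertices, giving width 3; this decomposition certifies tw(G) ≤ 3. For the lower bound: the 4 vertex sets {4,11,12}, {5}, {8}, {1,2,6,9} are disjoint, each induces a connected subgraph, and every pair is joined by at least one edge of G. Contracting each set to a single vertex therefore yields K_{4} as a minor, and since treewidth is minor-monotone, tw(G) ≥ tw(K_{4}) = 3. The upper and lower bounds meet at 3, so that is the treewidth.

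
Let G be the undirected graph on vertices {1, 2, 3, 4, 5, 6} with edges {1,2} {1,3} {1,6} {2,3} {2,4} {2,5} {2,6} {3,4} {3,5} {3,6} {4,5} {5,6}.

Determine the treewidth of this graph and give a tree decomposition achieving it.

Treewidth 3.
One optimal decomposition is:
Bags: B1 = {1, 2, 3, 6}  B2 = {2, 3, 5, 6}  B3 = {2, 3, 4, 5}
Tree: B1–B2, B2–B3

The largest bag has 4 vertices, giving width 3; this decomposition certifies tw(G) ≤ 3. Conversely, {1, 2, 3, 6} is a clique of size 4, and the vertices of any clique must share a bag in every tree decomposition; so some bag has ≥ 4 vertices and tw(G) ≥ 3. The upper and lower bounds meet at 3, so that is the treewidth.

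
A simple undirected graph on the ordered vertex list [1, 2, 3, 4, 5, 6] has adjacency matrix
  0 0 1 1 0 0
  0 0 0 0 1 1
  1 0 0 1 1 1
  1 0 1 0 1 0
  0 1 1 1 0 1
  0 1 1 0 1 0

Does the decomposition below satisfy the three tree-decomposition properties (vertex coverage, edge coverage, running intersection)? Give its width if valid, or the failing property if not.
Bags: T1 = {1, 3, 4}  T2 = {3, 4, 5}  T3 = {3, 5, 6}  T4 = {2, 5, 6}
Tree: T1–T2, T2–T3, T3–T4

Every vertex of G appears in some bag (union = {1, 2, 3, 4, 5, 6}); every edge is covered by a bag; and for each vertex v the set of bags containing v is connected in the bag tree. The decomposition is therefore valid. The largest bag has 3 vertices, so the width is 2.

Yes; width 2.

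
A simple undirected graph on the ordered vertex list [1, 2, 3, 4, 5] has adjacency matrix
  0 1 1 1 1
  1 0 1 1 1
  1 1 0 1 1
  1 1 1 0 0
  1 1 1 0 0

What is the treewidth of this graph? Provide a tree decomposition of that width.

Treewidth 3.
Bags: B1 = {1, 2, 3, 4}  B2 = {1, 2, 3, 5}
Tree: B1–B2

Each bag holds 4 vertices, so the decomposition has width 3, which upper-bounds the treewidth. Conversely, {1, 2, 3, 4} is a clique of size 4, and the vertices of any clique must share a bag in every tree decomposition; so some bag has ≥ 4 vertices and tw(G) ≥ 3. Combining the bounds, tw(G) = 3.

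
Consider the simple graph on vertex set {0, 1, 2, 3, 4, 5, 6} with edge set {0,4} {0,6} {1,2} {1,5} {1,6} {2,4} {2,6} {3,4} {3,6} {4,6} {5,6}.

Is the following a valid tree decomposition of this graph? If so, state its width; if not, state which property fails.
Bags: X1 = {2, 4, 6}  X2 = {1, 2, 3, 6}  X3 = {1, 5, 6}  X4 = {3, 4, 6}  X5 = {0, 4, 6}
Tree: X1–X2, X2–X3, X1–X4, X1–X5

A tree decomposition must satisfy three properties: every vertex lies in some bag; for every edge, both endpoints lie together in some bag; and for every vertex, the bags containing it form a connected subtree. Here bags containing vertex 3 are not connected in the tree, so the decomposition is invalid.

No — bags containing vertex 3 are not connected in the tree.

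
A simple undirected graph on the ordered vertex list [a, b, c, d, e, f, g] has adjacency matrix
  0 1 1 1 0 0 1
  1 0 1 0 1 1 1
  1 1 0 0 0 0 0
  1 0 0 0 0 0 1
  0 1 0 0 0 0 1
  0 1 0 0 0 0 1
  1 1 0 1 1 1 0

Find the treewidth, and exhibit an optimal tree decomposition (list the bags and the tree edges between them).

Every bag has size at most 3, so the width is 3 − 1 = 2 and tw(G) ≤ 2. On the other hand G contains the 3-clique {a, d, g}. A clique must lie in a single bag of any decomposition, so no decomposition can have width below 2. The upper and lower bounds meet at 2, so that is the treewidth.

Treewidth 2.
One optimal decomposition is:
Bags: B1 = {a, b, c}  B2 = {a, b, g}  B3 = {b, e, g}  B4 = {a, d, g}  B5 = {b, f, g}
Tree: B1–B2, B2–B3, B2–B4, B3–B5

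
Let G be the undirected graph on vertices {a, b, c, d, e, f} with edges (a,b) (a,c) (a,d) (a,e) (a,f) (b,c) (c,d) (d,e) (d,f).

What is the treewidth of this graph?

A width-2 tree decomposition is:
Bags: B1 = {a, d, e}  B2 = {a, d, f}  B3 = {a, c, d}  B4 = {a, b, c}
Tree: B1–B2, B1–B3, B3–B4
Each bag holds 3 vertices, so the decomposition has width 2, which upper-bounds the treewidth. On the other hand G contains the 3-clique {a, d, e}. A clique must lie in a single bag of any decomposition, so no decomposition can have width below 2. The upper and lower bounds meet at 2, so that is the treewidth.

2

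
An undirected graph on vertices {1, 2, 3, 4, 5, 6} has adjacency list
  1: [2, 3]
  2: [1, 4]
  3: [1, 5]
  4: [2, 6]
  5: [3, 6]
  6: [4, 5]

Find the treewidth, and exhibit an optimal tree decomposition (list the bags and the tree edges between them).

Every bag has size at most 3, so the width is 3 − 1 = 2 and tw(G) ≤ 2. The edges 1–2–4–6–5–3–1 form a cycle, so G is not a tree and its treewidth is at least 2. Therefore the treewidth is 2.

Treewidth 2.
Bags: B1 = {1, 2, 4}  B2 = {1, 4, 6}  B3 = {1, 5, 6}  B4 = {1, 3, 5}
Tree: B1–B2, B2–B3, B3–B4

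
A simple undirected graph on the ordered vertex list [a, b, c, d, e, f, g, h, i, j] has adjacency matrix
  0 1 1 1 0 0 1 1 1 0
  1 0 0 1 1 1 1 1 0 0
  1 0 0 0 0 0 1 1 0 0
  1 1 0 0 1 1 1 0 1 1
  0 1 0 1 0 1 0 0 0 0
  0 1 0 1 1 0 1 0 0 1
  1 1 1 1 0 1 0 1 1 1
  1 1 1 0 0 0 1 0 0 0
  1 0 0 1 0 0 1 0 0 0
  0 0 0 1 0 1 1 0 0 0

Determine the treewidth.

A width-3 tree decomposition is:
Bags: B1 = {b, d, f, g}  B2 = {a, b, d, g}  B3 = {a, b, g, h}  B4 = {d, f, g, j}  B5 = {b, d, e, f}  B6 = {a, c, g, h}  B7 = {a, d, g, i}
Tree: B1–B2, B2–B3, B1–B4, B1–B5, B3–B6, B2–B7
Every bag has size at most 4, so the width is 4 − 1 = 3 and tw(G) ≤ 3. For the lower bound, the 4 vertices {a, b, d, g} are pairwise adjacent, and any tree decomposition puts a clique entirely inside one bag — forcing width ≥ 3. The upper and lower bounds meet at 3, so that is the treewidth.

3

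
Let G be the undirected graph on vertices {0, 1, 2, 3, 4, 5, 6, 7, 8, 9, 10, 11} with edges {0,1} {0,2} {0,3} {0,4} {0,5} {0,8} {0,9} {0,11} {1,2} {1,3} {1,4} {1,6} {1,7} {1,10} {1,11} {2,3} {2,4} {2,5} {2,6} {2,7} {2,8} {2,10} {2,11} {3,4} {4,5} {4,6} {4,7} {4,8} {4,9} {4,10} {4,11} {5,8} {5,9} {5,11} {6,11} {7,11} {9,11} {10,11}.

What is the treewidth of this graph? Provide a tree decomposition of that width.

The largest bag has 5 vertices, giving width 4; this decomposition certifies tw(G) ≤ 4. On the other hand G contains the 5-clique {0, 4, 5, 9, 11}. A clique must lie in a single bag of any decomposition, so no decomposition can have width below 4. The upper and lower bounds meet at 4, so that is the treewidth.

Treewidth 4.
Bags: B1 = {0, 1, 2, 3, 4}  B2 = {0, 1, 2, 4, 11}  B3 = {0, 2, 4, 5, 11}  B4 = {1, 2, 4, 6, 11}  B5 = {0, 2, 4, 5, 8}  B6 = {1, 2, 4, 10, 11}  B7 = {1, 2, 4, 7, 11}  B8 = {0, 4, 5, 9, 11}
Tree: B1–B2, B2–B3, B2–B4, B3–B5, B4–B6, B2–B7, B3–B8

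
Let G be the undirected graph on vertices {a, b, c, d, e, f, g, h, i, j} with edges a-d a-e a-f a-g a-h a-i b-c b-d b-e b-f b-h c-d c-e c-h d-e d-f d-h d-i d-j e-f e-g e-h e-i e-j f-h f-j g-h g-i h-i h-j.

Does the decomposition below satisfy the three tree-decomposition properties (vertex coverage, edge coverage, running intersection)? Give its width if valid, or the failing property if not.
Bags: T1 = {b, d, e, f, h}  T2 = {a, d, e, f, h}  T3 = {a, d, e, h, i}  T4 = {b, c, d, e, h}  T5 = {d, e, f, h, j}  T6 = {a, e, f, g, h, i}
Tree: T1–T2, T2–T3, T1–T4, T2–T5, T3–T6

No — bags containing vertex f are not connected in the tree.

A tree decomposition must satisfy three properties: every vertex lies in some bag; for every edge, both endpoints lie together in some bag; and for every vertex, the bags containing it form a connected subtree. Here bags containing vertex f are not connected in the tree, so the decomposition is invalid.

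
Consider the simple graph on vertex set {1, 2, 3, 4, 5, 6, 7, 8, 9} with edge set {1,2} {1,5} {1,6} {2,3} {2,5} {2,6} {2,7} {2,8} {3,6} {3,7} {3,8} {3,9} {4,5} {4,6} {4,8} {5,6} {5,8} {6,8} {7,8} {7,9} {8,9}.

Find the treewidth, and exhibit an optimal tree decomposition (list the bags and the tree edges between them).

Treewidth 3.
Bags: B1 = {2, 5, 6, 8}  B2 = {2, 3, 6, 8}  B3 = {1, 2, 5, 6}  B4 = {2, 3, 7, 8}  B5 = {4, 5, 6, 8}  B6 = {3, 7, 8, 9}
Tree: B1–B2, B1–B3, B2–B4, B1–B5, B4–B6

Each bag holds 4 vertices, so the decomposition has width 3, which upper-bounds the treewidth. On the other hand G contains the 4-clique {3, 7, 8, 9}. A clique must lie in a single bag of any decomposition, so no decomposition can have width below 3. Combining the bounds, tw(G) = 3.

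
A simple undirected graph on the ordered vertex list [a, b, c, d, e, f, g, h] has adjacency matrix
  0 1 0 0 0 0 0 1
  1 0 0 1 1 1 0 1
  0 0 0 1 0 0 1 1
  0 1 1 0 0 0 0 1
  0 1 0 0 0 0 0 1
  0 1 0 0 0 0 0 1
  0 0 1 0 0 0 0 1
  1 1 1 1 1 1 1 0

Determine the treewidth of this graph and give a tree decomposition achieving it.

Treewidth 2.
One such decomposition:
Bags: B1 = {b, d, h}  B2 = {c, d, h}  B3 = {c, g, h}  B4 = {a, b, h}  B5 = {b, e, h}  B6 = {b, f, h}
Tree: B1–B2, B2–B3, B1–B4, B4–B5, B5–B6

Each bag holds 3 vertices, so the decomposition has width 2, which upper-bounds the treewidth. For the lower bound, the 3 vertices {c, g, h} are pairwise adjacent, and any tree decomposition puts a clique entirely inside one bag — forcing width ≥ 2. The upper and lower bounds meet at 2, so that is the treewidth.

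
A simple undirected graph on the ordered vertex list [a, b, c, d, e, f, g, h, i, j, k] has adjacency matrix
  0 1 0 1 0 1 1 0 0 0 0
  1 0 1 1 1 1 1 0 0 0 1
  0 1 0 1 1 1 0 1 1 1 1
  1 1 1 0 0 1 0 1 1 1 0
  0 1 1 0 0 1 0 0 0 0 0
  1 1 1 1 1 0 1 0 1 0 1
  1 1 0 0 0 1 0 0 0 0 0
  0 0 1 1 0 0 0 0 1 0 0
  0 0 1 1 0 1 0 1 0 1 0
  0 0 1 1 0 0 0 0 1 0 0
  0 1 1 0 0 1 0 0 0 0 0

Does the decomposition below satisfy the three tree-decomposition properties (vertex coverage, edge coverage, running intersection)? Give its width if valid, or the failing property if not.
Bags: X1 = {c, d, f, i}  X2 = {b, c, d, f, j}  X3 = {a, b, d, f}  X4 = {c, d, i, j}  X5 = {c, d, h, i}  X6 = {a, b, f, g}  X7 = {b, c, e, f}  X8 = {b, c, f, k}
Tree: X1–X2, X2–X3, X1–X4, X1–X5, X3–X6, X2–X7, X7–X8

No — bags containing vertex j are not connected in the tree.

A tree decomposition must satisfy three properties: every vertex lies in some bag; for every edge, both endpoints lie together in some bag; and for every vertex, the bags containing it form a connected subtree. Here bags containing vertex j are not connected in the tree, so the decomposition is invalid.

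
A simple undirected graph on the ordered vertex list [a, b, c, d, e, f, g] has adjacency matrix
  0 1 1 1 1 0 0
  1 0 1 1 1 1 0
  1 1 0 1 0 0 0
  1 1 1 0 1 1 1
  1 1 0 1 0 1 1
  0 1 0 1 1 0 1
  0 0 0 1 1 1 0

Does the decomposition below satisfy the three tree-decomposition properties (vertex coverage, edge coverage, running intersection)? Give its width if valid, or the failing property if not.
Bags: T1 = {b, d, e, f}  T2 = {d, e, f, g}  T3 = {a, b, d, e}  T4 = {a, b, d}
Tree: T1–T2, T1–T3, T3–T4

No — vertex c appears in no bag.

A tree decomposition must satisfy three properties: every vertex lies in some bag; for every edge, both endpoints lie together in some bag; and for every vertex, the bags containing it form a connected subtree. Here vertex c appears in no bag, so the decomposition is invalid.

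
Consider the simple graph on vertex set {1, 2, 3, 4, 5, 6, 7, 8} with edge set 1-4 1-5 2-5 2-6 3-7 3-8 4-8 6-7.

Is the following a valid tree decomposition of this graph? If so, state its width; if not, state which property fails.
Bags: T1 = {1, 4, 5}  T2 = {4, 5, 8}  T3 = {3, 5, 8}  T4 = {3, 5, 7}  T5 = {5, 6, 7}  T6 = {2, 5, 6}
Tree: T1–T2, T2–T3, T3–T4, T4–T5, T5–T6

Vertex coverage: the bags together contain {1, 2, 3, 4, 5, 6, 7, 8}, the full vertex set. Edge coverage: each edge of G has both endpoints in at least one bag. Running intersection: for every vertex, the bags containing it form a connected subtree. All three properties hold, so this is a valid tree decomposition of width max|bag| − 1 = 2, and hence tw(G) ≤ 2.

Yes; width 2.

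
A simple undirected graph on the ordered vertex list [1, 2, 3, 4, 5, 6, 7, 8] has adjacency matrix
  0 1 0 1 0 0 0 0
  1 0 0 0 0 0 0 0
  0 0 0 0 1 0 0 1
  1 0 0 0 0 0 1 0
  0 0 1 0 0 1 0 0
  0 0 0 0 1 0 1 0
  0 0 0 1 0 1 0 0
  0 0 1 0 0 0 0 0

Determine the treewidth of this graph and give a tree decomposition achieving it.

Treewidth 1.
One such decomposition:
Bags: B1 = {1, 2}  B2 = {1, 4}  B3 = {4, 7}  B4 = {6, 7}  B5 = {5, 6}  B6 = {3, 5}  B7 = {3, 8}
Tree: B1–B2, B2–B3, B3–B4, B4–B5, B5–B6, B6–B7

Every bag has size at most 2, so the width is 2 − 1 = 1 and tw(G) ≤ 1. Any graph with an edge has treewidth ≥ 1, and G has the edge 2–1. Combining the bounds, tw(G) = 1.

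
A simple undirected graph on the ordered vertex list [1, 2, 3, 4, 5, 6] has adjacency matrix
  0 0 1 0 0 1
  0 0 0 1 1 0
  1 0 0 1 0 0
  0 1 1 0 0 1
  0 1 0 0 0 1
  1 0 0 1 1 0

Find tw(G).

2

A width-2 tree decomposition is:
Bags: B1 = {1, 3, 6}  B2 = {3, 4, 6}  B3 = {4, 5, 6}  B4 = {2, 4, 5}
Tree: B1–B2, B2–B3, B3–B4
Every bag has size at most 3, so the width is 3 − 1 = 2 and tw(G) ≤ 2. For the lower bound, G contains the cycle 1–3–4–6–1, so G is not a forest; only forests have treewidth ≤ 1, hence tw(G) ≥ 2. The upper and lower bounds meet at 2, so that is the treewidth.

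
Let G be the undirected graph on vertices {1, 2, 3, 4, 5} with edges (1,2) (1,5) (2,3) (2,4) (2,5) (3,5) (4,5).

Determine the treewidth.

A width-2 tree decomposition is:
Bags: B1 = {2, 4, 5}  B2 = {2, 3, 5}  B3 = {1, 2, 5}
Tree: B1–B2, B1–B3
Every bag has size at most 3, so the width is 3 − 1 = 2 and tw(G) ≤ 2. On the other hand G contains the 3-clique {1, 2, 5}. A clique must lie in a single bag of any decomposition, so no decomposition can have width below 2. Hence tw(G) = 2 exactly.

2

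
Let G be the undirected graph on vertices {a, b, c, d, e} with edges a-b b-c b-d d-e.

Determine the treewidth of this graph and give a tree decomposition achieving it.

Treewidth 1.
Bags: B1 = {d, e}  B2 = {b, d}  B3 = {a, b}  B4 = {b, c}
Tree: B1–B2, B2–B3, B2–B4

Each bag holds 2 vertices, so the decomposition has width 1, which upper-bounds the treewidth. Since G has at least one edge (e.g. e–d), it is not an edgeless graph, so tw(G) ≥ 1. Hence tw(G) = 1 exactly.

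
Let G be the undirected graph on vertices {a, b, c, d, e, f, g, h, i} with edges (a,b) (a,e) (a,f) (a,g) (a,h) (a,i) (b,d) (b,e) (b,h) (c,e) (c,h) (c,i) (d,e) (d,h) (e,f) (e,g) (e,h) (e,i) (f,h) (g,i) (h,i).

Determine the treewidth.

A width-3 tree decomposition is:
Bags: B1 = {a, e, h, i}  B2 = {a, e, g, i}  B3 = {a, b, e, h}  B4 = {a, e, f, h}  B5 = {c, e, h, i}  B6 = {b, d, e, h}
Tree: B1–B2, B1–B3, B3–B4, B1–B5, B3–B6
The largest bag has 4 vertices, giving width 3; this decomposition certifies tw(G) ≤ 3. For the lower bound, the 4 vertices {a, e, g, i} are pairwise adjacent, and any tree decomposition puts a clique entirely inside one bag — forcing width ≥ 3. Therefore the treewidth is 3.

3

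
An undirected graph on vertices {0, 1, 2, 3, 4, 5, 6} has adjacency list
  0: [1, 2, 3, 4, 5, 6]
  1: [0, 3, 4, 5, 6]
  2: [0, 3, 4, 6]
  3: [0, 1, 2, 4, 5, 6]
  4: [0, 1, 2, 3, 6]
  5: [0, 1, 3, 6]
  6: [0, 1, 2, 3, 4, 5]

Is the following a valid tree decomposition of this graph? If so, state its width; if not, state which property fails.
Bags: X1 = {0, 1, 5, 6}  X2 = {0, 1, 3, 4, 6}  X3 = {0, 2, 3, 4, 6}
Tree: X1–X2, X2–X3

No — edge (3,5) lies in no bag.

A tree decomposition must satisfy three properties: every vertex lies in some bag; for every edge, both endpoints lie together in some bag; and for every vertex, the bags containing it form a connected subtree. Here edge (3,5) lies in no bag, so the decomposition is invalid.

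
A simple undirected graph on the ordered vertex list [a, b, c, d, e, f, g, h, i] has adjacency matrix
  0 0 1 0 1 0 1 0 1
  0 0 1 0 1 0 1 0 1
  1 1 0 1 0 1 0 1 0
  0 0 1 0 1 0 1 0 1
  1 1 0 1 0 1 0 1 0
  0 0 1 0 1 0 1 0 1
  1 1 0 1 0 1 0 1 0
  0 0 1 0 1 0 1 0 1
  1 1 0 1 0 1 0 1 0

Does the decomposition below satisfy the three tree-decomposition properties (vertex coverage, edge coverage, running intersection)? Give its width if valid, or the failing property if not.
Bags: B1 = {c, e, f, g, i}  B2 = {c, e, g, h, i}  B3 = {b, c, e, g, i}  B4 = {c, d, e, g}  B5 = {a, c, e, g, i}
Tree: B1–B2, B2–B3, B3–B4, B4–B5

A tree decomposition must satisfy three properties: every vertex lies in some bag; for every edge, both endpoints lie together in some bag; and for every vertex, the bags containing it form a connected subtree. Here edge (i,d) lies in no bag, so the decomposition is invalid.

No — edge (i,d) lies in no bag.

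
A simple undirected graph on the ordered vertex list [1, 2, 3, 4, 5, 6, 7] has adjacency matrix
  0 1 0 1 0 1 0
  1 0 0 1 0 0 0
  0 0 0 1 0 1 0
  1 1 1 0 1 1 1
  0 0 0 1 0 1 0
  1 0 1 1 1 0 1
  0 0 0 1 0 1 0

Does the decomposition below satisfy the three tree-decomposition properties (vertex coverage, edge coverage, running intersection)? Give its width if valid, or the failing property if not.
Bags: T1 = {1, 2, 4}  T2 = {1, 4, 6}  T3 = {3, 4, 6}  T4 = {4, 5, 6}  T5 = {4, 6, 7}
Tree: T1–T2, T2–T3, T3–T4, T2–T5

Vertex coverage: the bags together contain {1, 2, 3, 4, 5, 6, 7}, the full vertex set. Edge coverage: each edge of G has both endpoints in at least one bag. Running intersection: for every vertex, the bags containing it form a connected subtree. All three properties hold, so this is a valid tree decomposition of width max|bag| − 1 = 2, and hence tw(G) ≤ 2.

Yes; width 2.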